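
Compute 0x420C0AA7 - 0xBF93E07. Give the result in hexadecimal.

0x3612CCA0

Subtract column by column in base 16:
  7-7 → 0
  A-0 → A
  A-E → C (borrow)
  0-3-1 → C (borrow)
  C-9-1 → 2
  0-F → 1 (borrow)
  2-B-1 → 6 (borrow)
  4-0-1 → 3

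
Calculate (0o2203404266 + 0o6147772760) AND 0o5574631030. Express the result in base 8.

Add column by column in base 8, right to left:
  6+0 = 6
  6+6 = 4 carry 1
  2+7+1 = 2 carry 1
  4+2+1 = 7
  0+7 = 7
  4+7 = 3 carry 1
  3+7+1 = 3 carry 1
  0+4+1 = 5
  2+1 = 3
  2+6 = 0 carry 1
  final carry 1
Sum = 0o10353377246; now AND with 0o5574631030:
  1&0=0, 0&5=0, 3&5=1, 5&7=5, 3&4=0, 3&6=2, 7&3=3, 7&1=1, 2&0=0, 4&3=0, 6&0=0

0o150231000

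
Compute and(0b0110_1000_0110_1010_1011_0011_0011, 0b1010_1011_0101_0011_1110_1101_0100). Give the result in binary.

0b0010100001000010101000010000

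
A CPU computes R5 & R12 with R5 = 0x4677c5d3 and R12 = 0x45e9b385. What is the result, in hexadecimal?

AND each hex digit independently (no carries):
  4&4=4, 6&5=4, 7&e=6, 7&9=1, c&b=8, 5&3=1, d&8=8, 3&5=1

0x44618181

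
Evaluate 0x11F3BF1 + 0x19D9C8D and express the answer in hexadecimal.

0x2BCD87E

Add column by column in base 16, right to left:
  1+D = E
  F+8 = 7 carry 1
  B+C+1 = 8 carry 1
  3+9+1 = D
  F+D = C carry 1
  1+9+1 = B
  1+1 = 2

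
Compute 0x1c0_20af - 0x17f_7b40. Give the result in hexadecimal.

0x40a56f

Subtract column by column in base 16:
  f-0 → f
  a-4 → 6
  0-b → 5 (borrow)
  2-7-1 → a (borrow)
  0-f-1 → 0 (borrow)
  c-7-1 → 4
  1-1 → 0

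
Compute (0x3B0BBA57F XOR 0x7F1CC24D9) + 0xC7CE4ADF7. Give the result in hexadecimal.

0x10BE5C2F9D

First 0x3B0BBA57F XOR 0x7F1CC24D9 = 0x4417781A6.
Add column by column in base 16, right to left:
  6+7 = D
  A+F = 9 carry 1
  1+D+1 = F
  8+A = 2 carry 1
  7+4+1 = C
  7+E = 5 carry 1
  1+C+1 = E
  4+7 = B
  4+C = 0 carry 1
  final carry 1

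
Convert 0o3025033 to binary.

0b11000010101000011011

Each octal digit is 3 bits: 3=011 0=000 2=010 5=101 0=000 3=011 3=011.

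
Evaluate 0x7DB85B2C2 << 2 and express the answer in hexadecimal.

0x1F6E16CB08

2 bits is not a whole number of base-16 digits; in binary: 11111011011100001011011001011000010 << 2 = 1111101101110000101101100101100001000.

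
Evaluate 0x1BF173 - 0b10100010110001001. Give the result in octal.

0o6525752

0x1BF173 = 0o6770563 in octal.
0b10100010110001001 = 0o242611 in octal.
Subtract column by column in base 8:
  3-1 → 2
  6-1 → 5
  5-6 → 7 (borrow)
  0-2-1 → 5 (borrow)
  7-4-1 → 2
  7-2 → 5
  6-0 → 6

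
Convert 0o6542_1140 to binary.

0b110101100010001001100000

Each octal digit is 3 bits: 6=110 5=101 4=100 2=010 1=001 1=001 4=100 0=000.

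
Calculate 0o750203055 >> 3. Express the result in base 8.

Shifting right by 3 bits = 1 oct digit: drop the last 1.

0o75020305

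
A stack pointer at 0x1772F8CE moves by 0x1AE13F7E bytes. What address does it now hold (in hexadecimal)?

0x3254384C

Add column by column in base 16, right to left:
  E+E = C carry 1
  C+7+1 = 4 carry 1
  8+F+1 = 8 carry 1
  F+3+1 = 3 carry 1
  2+1+1 = 4
  7+E = 5 carry 1
  7+A+1 = 2 carry 1
  1+1+1 = 3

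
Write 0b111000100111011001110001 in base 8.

0o70473161

Group the bits in threes: 111 000 100 111 011 001 110 001 → 70473161.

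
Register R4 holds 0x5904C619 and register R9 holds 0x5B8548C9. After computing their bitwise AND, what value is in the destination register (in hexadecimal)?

AND each hex digit independently (no carries):
  5&5=5, 9&B=9, 0&8=0, 4&5=4, C&4=4, 6&8=0, 1&C=0, 9&9=9

0x59044009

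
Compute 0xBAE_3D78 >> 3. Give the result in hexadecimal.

0x175C7AF

3 bits is not a whole number of base-16 digits; in binary: 1011101011100011110101111000 >> 3 = 1011101011100011110101111.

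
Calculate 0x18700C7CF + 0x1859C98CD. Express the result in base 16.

0x30C9D609C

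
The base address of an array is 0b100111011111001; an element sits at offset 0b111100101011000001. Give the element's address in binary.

0b1000001100110111010

Add column by column in base 2, right to left:
  1+1 = 0 carry 1
  0+0+1 = 1
  0+0 = 0
  1+0 = 1
  1+0 = 1
  1+0 = 1
  1+1 = 0 carry 1
  1+1+1 = 1 carry 1
  0+0+1 = 1
  1+1 = 0 carry 1
  1+0+1 = 0 carry 1
  1+1+1 = 1 carry 1
  0+0+1 = 1
  0+0 = 0
  1+1 = 0 carry 1
  0+1+1 = 0 carry 1
  0+1+1 = 0 carry 1
  0+1+1 = 0 carry 1
  final carry 1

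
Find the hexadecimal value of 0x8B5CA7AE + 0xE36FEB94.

0x16ECC9342

Add column by column in base 16, right to left:
  E+4 = 2 carry 1
  A+9+1 = 4 carry 1
  7+B+1 = 3 carry 1
  A+E+1 = 9 carry 1
  C+F+1 = C carry 1
  5+6+1 = C
  B+3 = E
  8+E = 6 carry 1
  final carry 1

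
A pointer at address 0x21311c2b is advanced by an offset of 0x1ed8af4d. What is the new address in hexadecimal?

Add column by column in base 16, right to left:
  b+d = 8 carry 1
  2+4+1 = 7
  c+f = b carry 1
  1+a+1 = c
  1+8 = 9
  3+d = 0 carry 1
  1+e+1 = 0 carry 1
  2+1+1 = 4

0x4009cb78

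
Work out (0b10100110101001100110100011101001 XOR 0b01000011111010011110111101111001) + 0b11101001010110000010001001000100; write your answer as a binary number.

0b111001110101001111010100111010100

First 0b10100110101001100110100011101001 XOR 0b01000011111010011110111101111001 = 0b11100101010011111000011110010000.
Add column by column in base 2, right to left:
  0+0 = 0
  0+0 = 0
  0+1 = 1
  0+0 = 0
  1+0 = 1
  0+0 = 0
  0+1 = 1
  1+0 = 1
  1+0 = 1
  1+1 = 0 carry 1
  1+0+1 = 0 carry 1
  0+0+1 = 1
  0+0 = 0
  0+1 = 1
  0+0 = 0
  1+0 = 1
  1+0 = 1
  1+0 = 1
  1+0 = 1
  1+1 = 0 carry 1
  0+1+1 = 0 carry 1
  0+0+1 = 1
  1+1 = 0 carry 1
  0+0+1 = 1
  1+1 = 0 carry 1
  0+0+1 = 1
  1+0 = 1
  0+1 = 1
  0+0 = 0
  1+1 = 0 carry 1
  1+1+1 = 1 carry 1
  1+1+1 = 1 carry 1
  final carry 1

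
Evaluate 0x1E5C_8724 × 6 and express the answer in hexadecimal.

0xB62B2AD8

Multiply each base-16 digit by 6, carrying:
  4×6 = 24 → write 8 carry 1
  2×6+1 = 13 → write D
  7×6 = 42 → write A carry 2
  8×6+2 = 50 → write 2 carry 3
  C×6+3 = 75 → write B carry 4
  5×6+4 = 34 → write 2 carry 2
  E×6+2 = 86 → write 6 carry 5
  1×6+5 = 11 → write B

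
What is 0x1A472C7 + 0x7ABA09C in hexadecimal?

Add column by column in base 16, right to left:
  7+C = 3 carry 1
  C+9+1 = 6 carry 1
  2+0+1 = 3
  7+A = 1 carry 1
  4+B+1 = 0 carry 1
  A+A+1 = 5 carry 1
  1+7+1 = 9

0x9501363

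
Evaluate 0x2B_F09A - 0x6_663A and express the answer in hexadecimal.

Subtract column by column in base 16:
  A-A → 0
  9-3 → 6
  0-6 → A (borrow)
  F-6-1 → 8
  B-6 → 5
  2-0 → 2

0x258A60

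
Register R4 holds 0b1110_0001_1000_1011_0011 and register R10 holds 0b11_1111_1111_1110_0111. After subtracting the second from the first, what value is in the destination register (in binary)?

Subtract column by column in base 2:
  1-1 → 0
  1-1 → 0
  0-1 → 1 (borrow)
  0-0-1 → 1 (borrow)
  1-0-1 → 0
  1-1 → 0
  0-1 → 1 (borrow)
  1-1-1 → 1 (borrow)
  0-1-1 → 0 (borrow)
  0-1-1 → 0 (borrow)
  0-1-1 → 0 (borrow)
  1-1-1 → 1 (borrow)
  1-1-1 → 1 (borrow)
  0-1-1 → 0 (borrow)
  0-1-1 → 0 (borrow)
  0-1-1 → 0 (borrow)
  0-1-1 → 0 (borrow)
  1-1-1 → 1 (borrow)
  1-0-1 → 0
  1-0 → 1

0b10100001100011001100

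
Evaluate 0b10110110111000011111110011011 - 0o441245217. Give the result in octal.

0o2225572414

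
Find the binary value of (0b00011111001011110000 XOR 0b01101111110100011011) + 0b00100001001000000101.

First 0b00011111001011110000 XOR 0b01101111110100011011 = 0b01110000111111101011.
Add column by column in base 2, right to left:
  1+1 = 0 carry 1
  1+0+1 = 0 carry 1
  0+1+1 = 0 carry 1
  1+0+1 = 0 carry 1
  0+0+1 = 1
  1+0 = 1
  1+0 = 1
  1+0 = 1
  1+0 = 1
  1+1 = 0 carry 1
  1+0+1 = 0 carry 1
  1+0+1 = 0 carry 1
  0+1+1 = 0 carry 1
  0+0+1 = 1
  0+0 = 0
  0+0 = 0
  1+0 = 1
  1+1 = 0 carry 1
  1+0+1 = 0 carry 1
  final carry 1

0b10010010000111110000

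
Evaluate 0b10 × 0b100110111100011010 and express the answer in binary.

Multiply each base-2 digit by 2, carrying:
  0×2 = 0 → write 0
  1×2 = 2 → write 0 carry 1
  0×2+1 = 1 → write 1
  1×2 = 2 → write 0 carry 1
  1×2+1 = 3 → write 1 carry 1
  0×2+1 = 1 → write 1
  0×2 = 0 → write 0
  0×2 = 0 → write 0
  1×2 = 2 → write 0 carry 1
  1×2+1 = 3 → write 1 carry 1
  1×2+1 = 3 → write 1 carry 1
  1×2+1 = 3 → write 1 carry 1
  0×2+1 = 1 → write 1
  1×2 = 2 → write 0 carry 1
  1×2+1 = 3 → write 1 carry 1
  0×2+1 = 1 → write 1
  0×2 = 0 → write 0
  1×2 = 2 → write 0 carry 1
  remaining carry: 1

0b1001101111000110100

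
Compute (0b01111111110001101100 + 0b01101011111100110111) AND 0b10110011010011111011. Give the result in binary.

0b10100011000010100011

Add column by column in base 2, right to left:
  0+1 = 1
  0+1 = 1
  1+1 = 0 carry 1
  1+0+1 = 0 carry 1
  0+1+1 = 0 carry 1
  1+1+1 = 1 carry 1
  1+0+1 = 0 carry 1
  0+0+1 = 1
  0+1 = 1
  0+1 = 1
  1+1 = 0 carry 1
  1+1+1 = 1 carry 1
  1+1+1 = 1 carry 1
  1+1+1 = 1 carry 1
  1+0+1 = 0 carry 1
  1+1+1 = 1 carry 1
  1+0+1 = 0 carry 1
  1+1+1 = 1 carry 1
  1+1+1 = 1 carry 1
  final carry 1
Sum = 0b11101011101110100011; now AND with 0b10110011010011111011:
  11101011101110100011
& 10110011010011111011
= 10100011000010100011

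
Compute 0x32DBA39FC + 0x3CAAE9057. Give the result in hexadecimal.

0x6F868CA53

Add column by column in base 16, right to left:
  C+7 = 3 carry 1
  F+5+1 = 5 carry 1
  9+0+1 = A
  3+9 = C
  A+E = 8 carry 1
  B+A+1 = 6 carry 1
  D+A+1 = 8 carry 1
  2+C+1 = F
  3+3 = 6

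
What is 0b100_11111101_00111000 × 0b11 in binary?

Multiply each base-2 digit by 3, carrying:
  0×3 = 0 → write 0
  0×3 = 0 → write 0
  0×3 = 0 → write 0
  1×3 = 3 → write 1 carry 1
  1×3+1 = 4 → write 0 carry 2
  1×3+2 = 5 → write 1 carry 2
  0×3+2 = 2 → write 0 carry 1
  0×3+1 = 1 → write 1
  1×3 = 3 → write 1 carry 1
  0×3+1 = 1 → write 1
  1×3 = 3 → write 1 carry 1
  1×3+1 = 4 → write 0 carry 2
  1×3+2 = 5 → write 1 carry 2
  1×3+2 = 5 → write 1 carry 2
  1×3+2 = 5 → write 1 carry 2
  1×3+2 = 5 → write 1 carry 2
  0×3+2 = 2 → write 0 carry 1
  0×3+1 = 1 → write 1
  1×3 = 3 → write 1 carry 1
  remaining carry: 1

0b11101111011110101000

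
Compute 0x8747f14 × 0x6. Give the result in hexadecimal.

0x32bafa78

Multiply each base-16 digit by 6, carrying:
  4×6 = 24 → write 8 carry 1
  1×6+1 = 7 → write 7
  f×6 = 90 → write a carry 5
  7×6+5 = 47 → write f carry 2
  4×6+2 = 26 → write a carry 1
  7×6+1 = 43 → write b carry 2
  8×6+2 = 50 → write 2 carry 3
  remaining carry: 3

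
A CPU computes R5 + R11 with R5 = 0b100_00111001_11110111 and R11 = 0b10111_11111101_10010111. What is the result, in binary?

0b111000011011110001110

Add column by column in base 2, right to left:
  1+1 = 0 carry 1
  1+1+1 = 1 carry 1
  1+1+1 = 1 carry 1
  0+0+1 = 1
  1+1 = 0 carry 1
  1+0+1 = 0 carry 1
  1+0+1 = 0 carry 1
  1+1+1 = 1 carry 1
  1+1+1 = 1 carry 1
  0+0+1 = 1
  0+1 = 1
  1+1 = 0 carry 1
  1+1+1 = 1 carry 1
  1+1+1 = 1 carry 1
  0+1+1 = 0 carry 1
  0+1+1 = 0 carry 1
  0+1+1 = 0 carry 1
  0+1+1 = 0 carry 1
  1+1+1 = 1 carry 1
  0+0+1 = 1
  0+1 = 1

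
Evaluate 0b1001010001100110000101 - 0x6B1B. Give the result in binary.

0b1001001010111001101010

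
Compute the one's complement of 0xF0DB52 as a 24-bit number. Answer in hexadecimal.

Each hex digit d becomes F−d:
  F→0, 0→F, D→2, B→4, 5→A, 2→D

0x0F24AD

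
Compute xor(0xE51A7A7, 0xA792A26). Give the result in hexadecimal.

XOR each hex digit independently (no carries):
  E^A=4, 5^7=2, 1^9=8, A^2=8, 7^A=D, A^2=8, 7^6=1

0x4288D81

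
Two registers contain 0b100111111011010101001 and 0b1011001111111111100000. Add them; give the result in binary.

Add column by column in base 2, right to left:
  1+0 = 1
  0+0 = 0
  0+0 = 0
  1+0 = 1
  0+0 = 0
  1+1 = 0 carry 1
  0+1+1 = 0 carry 1
  1+1+1 = 1 carry 1
  0+1+1 = 0 carry 1
  1+1+1 = 1 carry 1
  1+1+1 = 1 carry 1
  0+1+1 = 0 carry 1
  1+1+1 = 1 carry 1
  1+1+1 = 1 carry 1
  1+1+1 = 1 carry 1
  1+1+1 = 1 carry 1
  1+0+1 = 0 carry 1
  1+0+1 = 0 carry 1
  0+1+1 = 0 carry 1
  0+1+1 = 0 carry 1
  1+0+1 = 0 carry 1
  0+1+1 = 0 carry 1
  final carry 1

0b10000001111011010001001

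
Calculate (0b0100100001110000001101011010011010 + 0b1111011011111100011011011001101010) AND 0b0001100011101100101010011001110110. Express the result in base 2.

Add column by column in base 2, right to left:
  0+0 = 0
  1+1 = 0 carry 1
  0+0+1 = 1
  1+1 = 0 carry 1
  1+0+1 = 0 carry 1
  0+1+1 = 0 carry 1
  0+1+1 = 0 carry 1
  1+0+1 = 0 carry 1
  0+0+1 = 1
  1+1 = 0 carry 1
  1+1+1 = 1 carry 1
  0+0+1 = 1
  1+1 = 0 carry 1
  0+1+1 = 0 carry 1
  1+0+1 = 0 carry 1
  1+1+1 = 1 carry 1
  0+1+1 = 0 carry 1
  0+0+1 = 1
  0+0 = 0
  0+0 = 0
  0+1 = 1
  0+1 = 1
  1+1 = 0 carry 1
  1+1+1 = 1 carry 1
  1+1+1 = 1 carry 1
  0+1+1 = 0 carry 1
  0+0+1 = 1
  0+1 = 1
  0+1 = 1
  1+0 = 1
  0+1 = 1
  0+1 = 1
  1+1 = 0 carry 1
  0+1+1 = 0 carry 1
  final carry 1
Sum = 0b10011111101101100101000110100000100; now AND with 0b0001100011101100101010011001110110:
  10011111101101100101000110100000100
& 00001100011101100101010011001110110
= 00001100001101100101000010000000100

0b1100001101100101000010000000100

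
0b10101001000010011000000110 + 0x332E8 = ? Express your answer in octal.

0b10101001000010011000000110 = 0o251023006 in octal.
0x332E8 = 0o631350 in octal.
Add column by column in base 8, right to left:
  6+0 = 6
  0+5 = 5
  0+3 = 3
  3+1 = 4
  2+3 = 5
  0+6 = 6
  1+0 = 1
  5+0 = 5
  2+0 = 2

0o251654356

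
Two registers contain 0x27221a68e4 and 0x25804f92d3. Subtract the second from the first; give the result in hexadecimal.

0x1a1cad611

Subtract column by column in base 16:
  4-3 → 1
  e-d → 1
  8-2 → 6
  6-9 → d (borrow)
  a-f-1 → a (borrow)
  1-4-1 → c (borrow)
  2-0-1 → 1
  2-8 → a (borrow)
  7-5-1 → 1
  2-2 → 0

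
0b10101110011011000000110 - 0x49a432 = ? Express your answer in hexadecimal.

0xd91d4

0b10101110011011000000110 = 0x573606 in hexadecimal.
Subtract column by column in base 16:
  6-2 → 4
  0-3 → d (borrow)
  6-4-1 → 1
  3-a → 9 (borrow)
  7-9-1 → d (borrow)
  5-4-1 → 0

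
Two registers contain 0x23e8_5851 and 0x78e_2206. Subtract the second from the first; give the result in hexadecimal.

Subtract column by column in base 16:
  1-6 → b (borrow)
  5-0-1 → 4
  8-2 → 6
  5-2 → 3
  8-e → a (borrow)
  e-8-1 → 5
  3-7 → c (borrow)
  2-0-1 → 1

0x1c5a364b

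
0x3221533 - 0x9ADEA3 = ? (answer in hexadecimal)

0x2873690

Subtract column by column in base 16:
  3-3 → 0
  3-A → 9 (borrow)
  5-E-1 → 6 (borrow)
  1-D-1 → 3 (borrow)
  2-A-1 → 7 (borrow)
  2-9-1 → 8 (borrow)
  3-0-1 → 2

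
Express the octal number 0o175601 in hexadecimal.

Each octal digit is 3 bits: 1=001 7=111 5=101 6=110 0=000 1=001.
Group the bits into nibbles: 1111 1011 1000 0001 → fb81.

0xfb81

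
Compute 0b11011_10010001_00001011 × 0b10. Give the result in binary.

Multiply each base-2 digit by 2, carrying:
  1×2 = 2 → write 0 carry 1
  1×2+1 = 3 → write 1 carry 1
  0×2+1 = 1 → write 1
  1×2 = 2 → write 0 carry 1
  0×2+1 = 1 → write 1
  0×2 = 0 → write 0
  0×2 = 0 → write 0
  0×2 = 0 → write 0
  1×2 = 2 → write 0 carry 1
  0×2+1 = 1 → write 1
  0×2 = 0 → write 0
  0×2 = 0 → write 0
  1×2 = 2 → write 0 carry 1
  0×2+1 = 1 → write 1
  0×2 = 0 → write 0
  1×2 = 2 → write 0 carry 1
  1×2+1 = 3 → write 1 carry 1
  1×2+1 = 3 → write 1 carry 1
  0×2+1 = 1 → write 1
  1×2 = 2 → write 0 carry 1
  1×2+1 = 3 → write 1 carry 1
  remaining carry: 1

0b1101110010001000010110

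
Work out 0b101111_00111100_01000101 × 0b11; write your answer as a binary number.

Multiply each base-2 digit by 3, carrying:
  1×3 = 3 → write 1 carry 1
  0×3+1 = 1 → write 1
  1×3 = 3 → write 1 carry 1
  0×3+1 = 1 → write 1
  0×3 = 0 → write 0
  0×3 = 0 → write 0
  1×3 = 3 → write 1 carry 1
  0×3+1 = 1 → write 1
  0×3 = 0 → write 0
  0×3 = 0 → write 0
  1×3 = 3 → write 1 carry 1
  1×3+1 = 4 → write 0 carry 2
  1×3+2 = 5 → write 1 carry 2
  1×3+2 = 5 → write 1 carry 2
  0×3+2 = 2 → write 0 carry 1
  0×3+1 = 1 → write 1
  1×3 = 3 → write 1 carry 1
  1×3+1 = 4 → write 0 carry 2
  1×3+2 = 5 → write 1 carry 2
  1×3+2 = 5 → write 1 carry 2
  0×3+2 = 2 → write 0 carry 1
  1×3+1 = 4 → write 0 carry 2
  remaining carry: 10

0b100011011011010011001111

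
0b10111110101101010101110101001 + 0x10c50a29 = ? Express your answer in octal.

0b10111110101101010101110101001 = 0o2765525651 in octal.
0x10c50a29 = 0o2061205051 in octal.
Add column by column in base 8, right to left:
  1+1 = 2
  5+5 = 2 carry 1
  6+0+1 = 7
  5+5 = 2 carry 1
  2+0+1 = 3
  5+2 = 7
  5+1 = 6
  6+6 = 4 carry 1
  7+0+1 = 0 carry 1
  2+2+1 = 5

0o5046732722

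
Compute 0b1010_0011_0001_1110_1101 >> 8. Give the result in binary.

Right shift by 8: drop the 8 least-significant bits.

0b101000110001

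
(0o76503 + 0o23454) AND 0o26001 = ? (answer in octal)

0o22001

Add column by column in base 8, right to left:
  3+4 = 7
  0+5 = 5
  5+4 = 1 carry 1
  6+3+1 = 2 carry 1
  7+2+1 = 2 carry 1
  final carry 1
Sum = 0o122157; now AND with 0o26001:
  1&0=0, 2&2=2, 2&6=2, 1&0=0, 5&0=0, 7&1=1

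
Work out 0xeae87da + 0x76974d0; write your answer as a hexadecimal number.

0x1617fcaa

Add column by column in base 16, right to left:
  a+0 = a
  d+d = a carry 1
  7+4+1 = c
  8+7 = f
  e+9 = 7 carry 1
  a+6+1 = 1 carry 1
  e+7+1 = 6 carry 1
  final carry 1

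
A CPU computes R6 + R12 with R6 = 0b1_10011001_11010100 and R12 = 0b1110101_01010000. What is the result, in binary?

0b100000111100100100

Add column by column in base 2, right to left:
  0+0 = 0
  0+0 = 0
  1+0 = 1
  0+0 = 0
  1+1 = 0 carry 1
  0+0+1 = 1
  1+1 = 0 carry 1
  1+0+1 = 0 carry 1
  1+1+1 = 1 carry 1
  0+0+1 = 1
  0+1 = 1
  1+0 = 1
  1+1 = 0 carry 1
  0+1+1 = 0 carry 1
  0+1+1 = 0 carry 1
  1+0+1 = 0 carry 1
  1+0+1 = 0 carry 1
  final carry 1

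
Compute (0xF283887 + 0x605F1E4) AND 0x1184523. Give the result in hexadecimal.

Add column by column in base 16, right to left:
  7+4 = B
  8+E = 6 carry 1
  8+1+1 = A
  3+F = 2 carry 1
  8+5+1 = E
  2+0 = 2
  F+6 = 5 carry 1
  final carry 1
Sum = 0x152E2A6B; now AND with 0x1184523:
  1&0=0, 5&1=1, 2&1=0, E&8=8, 2&4=0, A&5=0, 6&2=2, B&3=3

0x1080023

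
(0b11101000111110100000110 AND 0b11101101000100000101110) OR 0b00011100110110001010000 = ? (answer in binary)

0b11111100110110001010110

0b11101000111110100000110 AND 0b11101101000100000101110 = 0b11101000000100000000110.
Then OR with 0b00011100110110001010000.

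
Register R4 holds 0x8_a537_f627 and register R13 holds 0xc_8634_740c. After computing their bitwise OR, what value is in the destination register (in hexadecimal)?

0xca737f62f

OR each hex digit independently (no carries):
  8|c=c, a|8=a, 5|6=7, 3|3=3, 7|4=7, f|7=f, 6|4=6, 2|0=2, 7|c=f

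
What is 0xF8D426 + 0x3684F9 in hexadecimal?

0x12F591F

Add column by column in base 16, right to left:
  6+9 = F
  2+F = 1 carry 1
  4+4+1 = 9
  D+8 = 5 carry 1
  8+6+1 = F
  F+3 = 2 carry 1
  final carry 1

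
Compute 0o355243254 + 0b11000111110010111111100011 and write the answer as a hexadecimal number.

0x6d4768f

0o355243254 = 0x3b546ac in hexadecimal.
0b11000111110010111111100011 = 0x31f2fe3 in hexadecimal.
Add column by column in base 16, right to left:
  c+3 = f
  a+e = 8 carry 1
  6+f+1 = 6 carry 1
  4+2+1 = 7
  5+f = 4 carry 1
  b+1+1 = d
  3+3 = 6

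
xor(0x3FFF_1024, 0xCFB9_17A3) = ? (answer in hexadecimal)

XOR each hex digit independently (no carries):
  3^C=F, F^F=0, F^B=4, F^9=6, 1^1=0, 0^7=7, 2^A=8, 4^3=7

0xF0460787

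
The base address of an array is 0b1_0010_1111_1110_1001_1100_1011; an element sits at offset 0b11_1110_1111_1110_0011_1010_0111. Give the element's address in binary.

0b101000111111100110101110010

Add column by column in base 2, right to left:
  1+1 = 0 carry 1
  1+1+1 = 1 carry 1
  0+1+1 = 0 carry 1
  1+0+1 = 0 carry 1
  0+0+1 = 1
  0+1 = 1
  1+0 = 1
  1+1 = 0 carry 1
  1+1+1 = 1 carry 1
  0+1+1 = 0 carry 1
  0+0+1 = 1
  1+0 = 1
  0+0 = 0
  1+1 = 0 carry 1
  1+1+1 = 1 carry 1
  1+1+1 = 1 carry 1
  1+1+1 = 1 carry 1
  1+1+1 = 1 carry 1
  1+1+1 = 1 carry 1
  1+1+1 = 1 carry 1
  0+0+1 = 1
  1+1 = 0 carry 1
  0+1+1 = 0 carry 1
  0+1+1 = 0 carry 1
  1+1+1 = 1 carry 1
  0+1+1 = 0 carry 1
  final carry 1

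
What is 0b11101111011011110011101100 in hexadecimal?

0x3bdbcec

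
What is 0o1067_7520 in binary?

0b1000110111111101010000

Each octal digit is 3 bits: 1=001 0=000 6=110 7=111 7=111 5=101 2=010 0=000.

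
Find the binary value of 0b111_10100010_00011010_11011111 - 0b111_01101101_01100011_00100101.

0b1101001011011110111010

Subtract column by column in base 2:
  1-1 → 0
  1-0 → 1
  1-1 → 0
  1-0 → 1
  1-0 → 1
  0-1 → 1 (borrow)
  1-0-1 → 0
  1-0 → 1
  0-1 → 1 (borrow)
  1-1-1 → 1 (borrow)
  0-0-1 → 1 (borrow)
  1-0-1 → 0
  1-0 → 1
  0-1 → 1 (borrow)
  0-1-1 → 0 (borrow)
  0-0-1 → 1 (borrow)
  0-1-1 → 0 (borrow)
  1-0-1 → 0
  0-1 → 1 (borrow)
  0-1-1 → 0 (borrow)
  0-0-1 → 1 (borrow)
  1-1-1 → 1 (borrow)
  0-1-1 → 0 (borrow)
  1-0-1 → 0
  1-1 → 0
  1-1 → 0
  1-1 → 0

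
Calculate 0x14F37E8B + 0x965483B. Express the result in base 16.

0x1E58C6C6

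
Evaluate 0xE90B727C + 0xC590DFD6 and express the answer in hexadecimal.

0x1AE9C5252

Add column by column in base 16, right to left:
  C+6 = 2 carry 1
  7+D+1 = 5 carry 1
  2+F+1 = 2 carry 1
  7+D+1 = 5 carry 1
  B+0+1 = C
  0+9 = 9
  9+5 = E
  E+C = A carry 1
  final carry 1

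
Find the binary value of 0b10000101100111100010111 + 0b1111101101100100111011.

0b100000011010100001010010

Add column by column in base 2, right to left:
  1+1 = 0 carry 1
  1+1+1 = 1 carry 1
  1+0+1 = 0 carry 1
  0+1+1 = 0 carry 1
  1+1+1 = 1 carry 1
  0+1+1 = 0 carry 1
  0+0+1 = 1
  0+0 = 0
  1+1 = 0 carry 1
  1+0+1 = 0 carry 1
  1+0+1 = 0 carry 1
  1+1+1 = 1 carry 1
  0+1+1 = 0 carry 1
  0+0+1 = 1
  1+1 = 0 carry 1
  1+1+1 = 1 carry 1
  0+0+1 = 1
  1+1 = 0 carry 1
  0+1+1 = 0 carry 1
  0+1+1 = 0 carry 1
  0+1+1 = 0 carry 1
  0+1+1 = 0 carry 1
  1+0+1 = 0 carry 1
  final carry 1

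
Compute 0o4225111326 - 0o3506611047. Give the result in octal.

Subtract column by column in base 8:
  6-7 → 7 (borrow)
  2-4-1 → 5 (borrow)
  3-0-1 → 2
  1-1 → 0
  1-1 → 0
  1-6 → 3 (borrow)
  5-6-1 → 6 (borrow)
  2-0-1 → 1
  2-5 → 5 (borrow)
  4-3-1 → 0

0o516300257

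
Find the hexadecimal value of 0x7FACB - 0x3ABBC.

0x44F0F

Subtract column by column in base 16:
  B-C → F (borrow)
  C-B-1 → 0
  A-B → F (borrow)
  F-A-1 → 4
  7-3 → 4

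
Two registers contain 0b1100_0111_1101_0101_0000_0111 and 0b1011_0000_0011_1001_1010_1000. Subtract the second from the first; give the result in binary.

0b101111001101101011111

Subtract column by column in base 2:
  1-0 → 1
  1-0 → 1
  1-0 → 1
  0-1 → 1 (borrow)
  0-0-1 → 1 (borrow)
  0-1-1 → 0 (borrow)
  0-0-1 → 1 (borrow)
  0-1-1 → 0 (borrow)
  1-1-1 → 1 (borrow)
  0-0-1 → 1 (borrow)
  1-0-1 → 0
  0-1 → 1 (borrow)
  1-1-1 → 1 (borrow)
  0-1-1 → 0 (borrow)
  1-0-1 → 0
  1-0 → 1
  1-0 → 1
  1-0 → 1
  1-0 → 1
  0-0 → 0
  0-1 → 1 (borrow)
  0-1-1 → 0 (borrow)
  1-0-1 → 0
  1-1 → 0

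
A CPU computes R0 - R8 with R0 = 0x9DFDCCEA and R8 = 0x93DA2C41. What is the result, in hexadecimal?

0xA23A0A9

Subtract column by column in base 16:
  A-1 → 9
  E-4 → A
  C-C → 0
  C-2 → A
  D-A → 3
  F-D → 2
  D-3 → A
  9-9 → 0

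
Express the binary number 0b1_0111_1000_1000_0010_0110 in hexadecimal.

0x178826

Group the bits into nibbles: 0001 0111 1000 1000 0010 0110 → 178826.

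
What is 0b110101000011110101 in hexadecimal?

Group the bits into nibbles: 0011 0101 0000 1111 0101 → 350F5.

0x350F5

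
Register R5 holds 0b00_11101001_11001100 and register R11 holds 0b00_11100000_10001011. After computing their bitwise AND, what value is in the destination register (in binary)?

0b001110000010001000

AND bit by bit (1 only where both bits are 1):
  001110100111001100
& 001110000010001011
= 001110000010001000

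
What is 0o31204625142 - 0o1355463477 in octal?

0o27627141443

Subtract column by column in base 8:
  2-7 → 3 (borrow)
  4-7-1 → 4 (borrow)
  1-4-1 → 4 (borrow)
  5-3-1 → 1
  2-6 → 4 (borrow)
  6-4-1 → 1
  4-5 → 7 (borrow)
  0-5-1 → 2 (borrow)
  2-3-1 → 6 (borrow)
  1-1-1 → 7 (borrow)
  3-0-1 → 2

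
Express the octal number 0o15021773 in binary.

0b1101000010001111111011

Each octal digit is 3 bits: 1=001 5=101 0=000 2=010 1=001 7=111 7=111 3=011.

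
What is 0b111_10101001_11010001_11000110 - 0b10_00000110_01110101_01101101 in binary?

0b101101000110101110001011001

Subtract column by column in base 2:
  0-1 → 1 (borrow)
  1-0-1 → 0
  1-1 → 0
  0-1 → 1 (borrow)
  0-0-1 → 1 (borrow)
  0-1-1 → 0 (borrow)
  1-1-1 → 1 (borrow)
  1-0-1 → 0
  1-1 → 0
  0-0 → 0
  0-1 → 1 (borrow)
  0-0-1 → 1 (borrow)
  1-1-1 → 1 (borrow)
  0-1-1 → 0 (borrow)
  1-1-1 → 1 (borrow)
  1-0-1 → 0
  1-0 → 1
  0-1 → 1 (borrow)
  0-1-1 → 0 (borrow)
  1-0-1 → 0
  0-0 → 0
  1-0 → 1
  0-0 → 0
  1-0 → 1
  1-0 → 1
  1-1 → 0
  1-0 → 1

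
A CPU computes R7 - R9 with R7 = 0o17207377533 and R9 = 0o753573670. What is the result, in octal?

Subtract column by column in base 8:
  3-0 → 3
  3-7 → 4 (borrow)
  5-6-1 → 6 (borrow)
  7-3-1 → 3
  7-7 → 0
  3-5 → 6 (borrow)
  7-3-1 → 3
  0-5 → 3 (borrow)
  2-7-1 → 2 (borrow)
  7-0-1 → 6
  1-0 → 1

0o16233603643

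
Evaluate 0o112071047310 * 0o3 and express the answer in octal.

Multiply each base-8 digit by 3, carrying:
  0×3 = 0 → write 0
  1×3 = 3 → write 3
  3×3 = 9 → write 1 carry 1
  7×3+1 = 22 → write 6 carry 2
  4×3+2 = 14 → write 6 carry 1
  0×3+1 = 1 → write 1
  1×3 = 3 → write 3
  7×3 = 21 → write 5 carry 2
  0×3+2 = 2 → write 2
  2×3 = 6 → write 6
  1×3 = 3 → write 3
  1×3 = 3 → write 3

0o336253166130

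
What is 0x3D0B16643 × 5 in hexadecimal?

Multiply each base-16 digit by 5, carrying:
  3×5 = 15 → write F
  4×5 = 20 → write 4 carry 1
  6×5+1 = 31 → write F carry 1
  6×5+1 = 31 → write F carry 1
  1×5+1 = 6 → write 6
  B×5 = 55 → write 7 carry 3
  0×5+3 = 3 → write 3
  D×5 = 65 → write 1 carry 4
  3×5+4 = 19 → write 3 carry 1
  remaining carry: 1

0x131376FF4F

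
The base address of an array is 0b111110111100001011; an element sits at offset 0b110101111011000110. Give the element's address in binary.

0b1110100110111010001

Add column by column in base 2, right to left:
  1+0 = 1
  1+1 = 0 carry 1
  0+1+1 = 0 carry 1
  1+0+1 = 0 carry 1
  0+0+1 = 1
  0+0 = 0
  0+1 = 1
  0+1 = 1
  1+0 = 1
  1+1 = 0 carry 1
  1+1+1 = 1 carry 1
  1+1+1 = 1 carry 1
  0+1+1 = 0 carry 1
  1+0+1 = 0 carry 1
  1+1+1 = 1 carry 1
  1+0+1 = 0 carry 1
  1+1+1 = 1 carry 1
  1+1+1 = 1 carry 1
  final carry 1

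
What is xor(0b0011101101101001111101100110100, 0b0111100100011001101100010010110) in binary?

XOR bit by bit (1 where the bits differ):
  0011101101101001111101100110100
^ 0111100100011001101100010010110
= 0100001001110000010001110100010

0b0100001001110000010001110100010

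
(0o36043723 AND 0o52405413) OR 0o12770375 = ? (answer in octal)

0o36043723 AND 0o52405413 = 0o12001403.
Then OR with 0o12770375.

0o12771777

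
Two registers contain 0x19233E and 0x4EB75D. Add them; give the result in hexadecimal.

Add column by column in base 16, right to left:
  E+D = B carry 1
  3+5+1 = 9
  3+7 = A
  2+B = D
  9+E = 7 carry 1
  1+4+1 = 6

0x67DA9B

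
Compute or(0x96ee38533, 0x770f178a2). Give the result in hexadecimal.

0xf7ef3fdb3

OR each hex digit independently (no carries):
  9|7=f, 6|7=7, e|0=e, e|f=f, 3|1=3, 8|7=f, 5|8=d, 3|a=b, 3|2=3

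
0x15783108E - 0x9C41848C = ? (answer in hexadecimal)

Subtract column by column in base 16:
  E-C → 2
  8-8 → 0
  0-4 → C (borrow)
  1-8-1 → 8 (borrow)
  3-1-1 → 1
  8-4 → 4
  7-C → B (borrow)
  5-9-1 → B (borrow)
  1-0-1 → 0

0xBB418C02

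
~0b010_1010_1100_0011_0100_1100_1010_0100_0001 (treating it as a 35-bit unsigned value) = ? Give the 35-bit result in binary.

Invert each bit: 01010101100001101001100101001000001 → 10101010011110010110011010110111110.

0b10101010011110010110011010110111110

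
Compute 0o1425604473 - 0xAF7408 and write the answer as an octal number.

0o1351712463

0xAF7408 = 0o53672010 in octal.
Subtract column by column in base 8:
  3-0 → 3
  7-1 → 6
  4-0 → 4
  4-2 → 2
  0-7 → 1 (borrow)
  6-6-1 → 7 (borrow)
  5-3-1 → 1
  2-5 → 5 (borrow)
  4-0-1 → 3
  1-0 → 1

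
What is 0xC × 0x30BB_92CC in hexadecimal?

Multiply each base-16 digit by 12, carrying:
  C×12 = 144 → write 0 carry 9
  C×12+9 = 153 → write 9 carry 9
  2×12+9 = 33 → write 1 carry 2
  9×12+2 = 110 → write E carry 6
  B×12+6 = 138 → write A carry 8
  B×12+8 = 140 → write C carry 8
  0×12+8 = 8 → write 8
  3×12 = 36 → write 4 carry 2
  remaining carry: 2

0x248CAE190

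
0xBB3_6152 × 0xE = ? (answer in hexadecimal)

Multiply each base-16 digit by 14, carrying:
  2×14 = 28 → write C carry 1
  5×14+1 = 71 → write 7 carry 4
  1×14+4 = 18 → write 2 carry 1
  6×14+1 = 85 → write 5 carry 5
  3×14+5 = 47 → write F carry 2
  B×14+2 = 156 → write C carry 9
  B×14+9 = 163 → write 3 carry 10
  remaining carry: A

0xA3CF527C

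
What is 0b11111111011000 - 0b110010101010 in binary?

0b11001100101110

Subtract column by column in base 2:
  0-0 → 0
  0-1 → 1 (borrow)
  0-0-1 → 1 (borrow)
  1-1-1 → 1 (borrow)
  1-0-1 → 0
  0-1 → 1 (borrow)
  1-0-1 → 0
  1-1 → 0
  1-0 → 1
  1-0 → 1
  1-1 → 0
  1-1 → 0
  1-0 → 1
  1-0 → 1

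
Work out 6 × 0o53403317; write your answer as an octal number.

0o405024332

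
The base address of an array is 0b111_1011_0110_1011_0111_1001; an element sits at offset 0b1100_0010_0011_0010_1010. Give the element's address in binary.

0b100001111000111010100011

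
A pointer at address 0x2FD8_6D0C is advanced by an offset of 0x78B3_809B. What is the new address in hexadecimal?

0xA88BEDA7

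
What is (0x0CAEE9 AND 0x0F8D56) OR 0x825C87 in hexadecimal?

0x0CAEE9 AND 0x0F8D56 = 0x0C8C40.
Then OR with 0x825C87.

0x8EDCC7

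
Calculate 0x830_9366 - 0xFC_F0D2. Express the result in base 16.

Subtract column by column in base 16:
  6-2 → 4
  6-D → 9 (borrow)
  3-0-1 → 2
  9-F → A (borrow)
  0-C-1 → 3 (borrow)
  3-F-1 → 3 (borrow)
  8-0-1 → 7

0x733A294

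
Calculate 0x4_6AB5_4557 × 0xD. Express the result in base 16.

0x396B34856B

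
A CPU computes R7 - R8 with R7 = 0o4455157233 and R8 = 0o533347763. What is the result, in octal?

0o3721607250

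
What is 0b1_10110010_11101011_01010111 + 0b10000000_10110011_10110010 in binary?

0b10001100111001111100001001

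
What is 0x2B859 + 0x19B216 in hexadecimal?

Add column by column in base 16, right to left:
  9+6 = F
  5+1 = 6
  8+2 = A
  B+B = 6 carry 1
  2+9+1 = C
  0+1 = 1

0x1C6A6F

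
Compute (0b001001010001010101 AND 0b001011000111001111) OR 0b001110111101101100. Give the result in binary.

0b001001010001010101 AND 0b001011000111001111 = 0b001001000001000101.
Then OR with 0b001110111101101100.

0b1111111101101101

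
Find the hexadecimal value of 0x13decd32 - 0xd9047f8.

0x64e853a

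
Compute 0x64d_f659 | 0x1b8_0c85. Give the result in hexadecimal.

0x7fdfedd

OR each hex digit independently (no carries):
  6|1=7, 4|b=f, d|8=d, f|0=f, 6|c=e, 5|8=d, 9|5=d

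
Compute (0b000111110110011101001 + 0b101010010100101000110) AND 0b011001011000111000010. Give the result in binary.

0b10000001000000000010

Add column by column in base 2, right to left:
  1+0 = 1
  0+1 = 1
  0+1 = 1
  1+0 = 1
  0+0 = 0
  1+0 = 1
  1+1 = 0 carry 1
  1+0+1 = 0 carry 1
  0+1+1 = 0 carry 1
  0+0+1 = 1
  1+0 = 1
  1+1 = 0 carry 1
  0+0+1 = 1
  1+1 = 0 carry 1
  1+0+1 = 0 carry 1
  1+0+1 = 0 carry 1
  1+1+1 = 1 carry 1
  1+0+1 = 0 carry 1
  0+1+1 = 0 carry 1
  0+0+1 = 1
  0+1 = 1
Sum = 0b110010001011000101111; now AND with 0b011001011000111000010:
  110010001011000101111
& 011001011000111000010
= 010000001000000000010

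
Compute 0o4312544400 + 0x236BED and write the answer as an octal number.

0o4323432355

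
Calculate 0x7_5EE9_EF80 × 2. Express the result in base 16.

Multiply each base-16 digit by 2, carrying:
  0×2 = 0 → write 0
  8×2 = 16 → write 0 carry 1
  F×2+1 = 31 → write F carry 1
  E×2+1 = 29 → write D carry 1
  9×2+1 = 19 → write 3 carry 1
  E×2+1 = 29 → write D carry 1
  E×2+1 = 29 → write D carry 1
  5×2+1 = 11 → write B
  7×2 = 14 → write E

0xEBDD3DF00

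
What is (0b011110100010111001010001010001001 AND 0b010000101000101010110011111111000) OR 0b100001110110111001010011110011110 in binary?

0b110001110110111001010011110011110

0b011110100010111001010001010001001 AND 0b010000101000101010110011111111000 = 0b010000100000101000010001010001000.
Then OR with 0b100001110110111001010011110011110.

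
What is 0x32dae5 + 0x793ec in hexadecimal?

0x3a6ed1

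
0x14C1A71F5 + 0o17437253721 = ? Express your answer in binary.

0x14C1A71F5 = 0b101001100000110100111000111110101 in binary.
0o17437253721 = 0b1111100011111010101011111010001 in binary.
Add column by column in base 2, right to left:
  1+1 = 0 carry 1
  0+0+1 = 1
  1+0 = 1
  0+0 = 0
  1+1 = 0 carry 1
  1+0+1 = 0 carry 1
  1+1+1 = 1 carry 1
  1+1+1 = 1 carry 1
  1+1+1 = 1 carry 1
  0+1+1 = 0 carry 1
  0+1+1 = 0 carry 1
  0+0+1 = 1
  1+1 = 0 carry 1
  1+0+1 = 0 carry 1
  1+1+1 = 1 carry 1
  0+0+1 = 1
  0+1 = 1
  1+0 = 1
  0+1 = 1
  1+1 = 0 carry 1
  1+1+1 = 1 carry 1
  0+1+1 = 0 carry 1
  0+1+1 = 0 carry 1
  0+0+1 = 1
  0+0 = 0
  0+0 = 0
  1+1 = 0 carry 1
  1+1+1 = 1 carry 1
  0+1+1 = 0 carry 1
  0+1+1 = 0 carry 1
  1+1+1 = 1 carry 1
  0+0+1 = 1
  1+0 = 1

0b111001000100101111100100111000110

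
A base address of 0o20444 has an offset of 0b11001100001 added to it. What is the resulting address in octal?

0o23605

0b11001100001 = 0o3141 in octal.
Add column by column in base 8, right to left:
  4+1 = 5
  4+4 = 0 carry 1
  4+1+1 = 6
  0+3 = 3
  2+0 = 2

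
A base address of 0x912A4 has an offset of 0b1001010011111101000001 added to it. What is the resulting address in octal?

0o13450745

0x912A4 = 0o2211244 in octal.
0b1001010011111101000001 = 0o11237501 in octal.
Add column by column in base 8, right to left:
  4+1 = 5
  4+0 = 4
  2+5 = 7
  1+7 = 0 carry 1
  1+3+1 = 5
  2+2 = 4
  2+1 = 3
  0+1 = 1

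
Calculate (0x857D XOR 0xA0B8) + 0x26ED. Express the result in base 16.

0x4CB2

First 0x857D XOR 0xA0B8 = 0x25C5.
Add column by column in base 16, right to left:
  5+D = 2 carry 1
  C+E+1 = B carry 1
  5+6+1 = C
  2+2 = 4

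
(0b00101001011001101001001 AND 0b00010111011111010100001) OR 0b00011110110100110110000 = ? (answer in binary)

0b11111111101110110001

0b00101001011001101001001 AND 0b00010111011111010100001 = 0b00000001011001000000001.
Then OR with 0b00011110110100110110000.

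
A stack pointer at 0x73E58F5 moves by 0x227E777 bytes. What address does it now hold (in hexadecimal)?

0x966406C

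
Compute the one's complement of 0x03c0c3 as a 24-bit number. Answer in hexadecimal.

0xfc3f3c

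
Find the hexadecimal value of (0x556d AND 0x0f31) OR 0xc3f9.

0x556d AND 0x0f31 = 0x0521.
Then OR with 0xc3f9.

0xc7f9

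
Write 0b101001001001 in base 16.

Group the bits into nibbles: 1010 0100 1001 → A49.

0xA49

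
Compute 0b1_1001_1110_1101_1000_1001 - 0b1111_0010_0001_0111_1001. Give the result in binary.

0b10101100110000010000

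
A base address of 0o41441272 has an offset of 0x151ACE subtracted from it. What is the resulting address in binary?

0b11100010010011111101100

0o41441272 = 0b100001100100001010111010 in binary.
0x151ACE = 0b101010001101011001110 in binary.
Subtract column by column in base 2:
  0-0 → 0
  1-1 → 0
  0-1 → 1 (borrow)
  1-1-1 → 1 (borrow)
  1-0-1 → 0
  1-0 → 1
  0-1 → 1 (borrow)
  1-1-1 → 1 (borrow)
  0-0-1 → 1 (borrow)
  1-1-1 → 1 (borrow)
  0-0-1 → 1 (borrow)
  0-1-1 → 0 (borrow)
  0-1-1 → 0 (borrow)
  0-0-1 → 1 (borrow)
  1-0-1 → 0
  0-0 → 0
  0-1 → 1 (borrow)
  1-0-1 → 0
  1-1 → 0
  0-0 → 0
  0-1 → 1 (borrow)
  0-0-1 → 1 (borrow)
  0-0-1 → 1 (borrow)
  1-0-1 → 0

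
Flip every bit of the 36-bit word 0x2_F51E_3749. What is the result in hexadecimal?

0xD0AE1C8B6

Each hex digit d becomes F−d:
  2→D, F→0, 5→A, 1→E, E→1, 3→C, 7→8, 4→B, 9→6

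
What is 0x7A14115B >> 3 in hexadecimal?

0xF42822B

3 bits is not a whole number of base-16 digits; in binary: 1111010000101000001000101011011 >> 3 = 1111010000101000001000101011.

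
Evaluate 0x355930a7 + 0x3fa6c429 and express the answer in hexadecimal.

Add column by column in base 16, right to left:
  7+9 = 0 carry 1
  a+2+1 = d
  0+4 = 4
  3+c = f
  9+6 = f
  5+a = f
  5+f = 4 carry 1
  3+3+1 = 7

0x74fff4d0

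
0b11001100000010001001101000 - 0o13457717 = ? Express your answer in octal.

0b11001100000010001001101000 = 0o314021150 in octal.
Subtract column by column in base 8:
  0-7 → 1 (borrow)
  5-1-1 → 3
  1-7 → 2 (borrow)
  1-7-1 → 1 (borrow)
  2-5-1 → 4 (borrow)
  0-4-1 → 3 (borrow)
  4-3-1 → 0
  1-1 → 0
  3-0 → 3

0o300341231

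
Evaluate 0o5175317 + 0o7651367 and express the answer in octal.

Add column by column in base 8, right to left:
  7+7 = 6 carry 1
  1+6+1 = 0 carry 1
  3+3+1 = 7
  5+1 = 6
  7+5 = 4 carry 1
  1+6+1 = 0 carry 1
  5+7+1 = 5 carry 1
  final carry 1

0o15046706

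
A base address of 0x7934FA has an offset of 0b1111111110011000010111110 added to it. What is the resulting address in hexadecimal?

0b1111111110011000010111110 = 0x1FF30BE in hexadecimal.
Add column by column in base 16, right to left:
  A+E = 8 carry 1
  F+B+1 = B carry 1
  4+0+1 = 5
  3+3 = 6
  9+F = 8 carry 1
  7+F+1 = 7 carry 1
  0+1+1 = 2

0x27865B8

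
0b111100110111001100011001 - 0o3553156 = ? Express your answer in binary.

0o3553156 = 0b11101101011001101110 in binary.
Subtract column by column in base 2:
  1-0 → 1
  0-1 → 1 (borrow)
  0-1-1 → 0 (borrow)
  1-1-1 → 1 (borrow)
  1-0-1 → 0
  0-1 → 1 (borrow)
  0-1-1 → 0 (borrow)
  0-0-1 → 1 (borrow)
  1-0-1 → 0
  1-1 → 0
  0-1 → 1 (borrow)
  0-0-1 → 1 (borrow)
  1-1-1 → 1 (borrow)
  1-0-1 → 0
  1-1 → 0
  0-1 → 1 (borrow)
  1-0-1 → 0
  1-1 → 0
  0-1 → 1 (borrow)
  0-1-1 → 0 (borrow)
  1-0-1 → 0
  1-0 → 1
  1-0 → 1
  1-0 → 1

0b111001001001110010101011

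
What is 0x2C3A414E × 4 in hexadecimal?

0xB0E90538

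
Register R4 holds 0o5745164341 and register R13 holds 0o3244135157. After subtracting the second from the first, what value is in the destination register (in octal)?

0o2501027162

Subtract column by column in base 8:
  1-7 → 2 (borrow)
  4-5-1 → 6 (borrow)
  3-1-1 → 1
  4-5 → 7 (borrow)
  6-3-1 → 2
  1-1 → 0
  5-4 → 1
  4-4 → 0
  7-2 → 5
  5-3 → 2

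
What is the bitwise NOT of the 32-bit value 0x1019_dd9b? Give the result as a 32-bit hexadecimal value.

Each hex digit d becomes f−d:
  1→e, 0→f, 1→e, 9→6, d→2, d→2, 9→6, b→4

0xefe62264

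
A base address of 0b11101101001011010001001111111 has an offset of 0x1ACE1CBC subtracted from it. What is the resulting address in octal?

0b11101101001011010001001111111 = 0o3551321177 in octal.
0x1ACE1CBC = 0o3263416274 in octal.
Subtract column by column in base 8:
  7-4 → 3
  7-7 → 0
  1-2 → 7 (borrow)
  1-6-1 → 2 (borrow)
  2-1-1 → 0
  3-4 → 7 (borrow)
  1-3-1 → 5 (borrow)
  5-6-1 → 6 (borrow)
  5-2-1 → 2
  3-3 → 0

0o265702703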